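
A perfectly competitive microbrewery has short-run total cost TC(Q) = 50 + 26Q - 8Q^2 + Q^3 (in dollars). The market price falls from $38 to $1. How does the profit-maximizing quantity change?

Output falls from 6 to 0 (the firm shuts down)

MC = 26 - 16Q + 3Q^2; the shutdown threshold is min AVC = $10 (at Q = 4).
With P = $38 above the shutdown price, P = MC gives Q = 6.
At P = $1 < min AVC = $10, price no longer covers variable cost at any output, so the firm shuts down: Q = 0.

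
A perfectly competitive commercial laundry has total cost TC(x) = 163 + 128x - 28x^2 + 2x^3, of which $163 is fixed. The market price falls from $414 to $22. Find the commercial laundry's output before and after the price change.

Output falls from 13 to 0 (the firm shuts down)

MC = 128 - 56x + 6x^2; the shutdown threshold is min AVC = $30 (at x = 7).
With P = $414 above the shutdown price, P = MC gives x = 13.
At P = $22 < min AVC = $30, price no longer covers variable cost at any output, so the firm shuts down: x = 0.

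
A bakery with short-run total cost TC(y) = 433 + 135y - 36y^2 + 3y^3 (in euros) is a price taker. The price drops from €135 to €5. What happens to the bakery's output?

AVC = 135 - 36y + 3y^2, minimized at y = 6 where min AVC = €27. MC = 135 - 72y + 9y^2.
With P = €135 above the shutdown price, P = MC gives y = 8.
At P = €5 < min AVC = €27, price no longer covers variable cost at any output, so the firm shuts down: y = 0.

Output falls from 8 to 0 (the firm shuts down)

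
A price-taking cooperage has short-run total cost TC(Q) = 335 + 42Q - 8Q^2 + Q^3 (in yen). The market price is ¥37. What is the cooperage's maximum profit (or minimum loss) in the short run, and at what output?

Profit = -¥285 at Q = 5

AVC = 42 - 8Q + Q^2; min AVC = ¥26 at Q = 4. Since P = ¥37 ≥ min AVC, the firm produces.
With MC = 42 - 16Q + 3Q^2, P = MC on the upward-sloping part at Q* = 5.
TR = 37·5 = 185. TC = 335 + 135 = 470. Profit = 185 − 470 = -¥285.
By producing, the firm covers all variable cost plus ¥50 of fixed cost; shutting down would lose the full ¥335.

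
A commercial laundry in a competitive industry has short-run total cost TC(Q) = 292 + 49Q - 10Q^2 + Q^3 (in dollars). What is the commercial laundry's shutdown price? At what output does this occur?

The firm shuts down when price falls below the minimum of average variable cost. AVC = VC/Q = 49 - 10Q + Q^2.
dAVC/dQ = -10 + 2Q = 0 gives Q = 5. min AVC = 49 - 10·5 + 5^2 = 24.
So the shutdown price is $24.

$24 per unit, at Q = 5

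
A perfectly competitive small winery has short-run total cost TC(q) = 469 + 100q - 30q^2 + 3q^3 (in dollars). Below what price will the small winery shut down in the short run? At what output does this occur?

The firm shuts down when price falls below the minimum of average variable cost. AVC = VC/q = 100 - 30q + 3q^2.
dAVC/dq = -30 + 6q = 0 gives q = 5. min AVC = 100 - 30·5 + 3·5^2 = 25.
The firm shuts down for any P below $25.

$25 per unit, at q = 5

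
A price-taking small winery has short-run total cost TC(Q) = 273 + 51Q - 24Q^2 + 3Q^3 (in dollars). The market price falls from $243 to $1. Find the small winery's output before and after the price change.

AVC = 51 - 24Q + 3Q^2, minimized at Q = 4 where min AVC = $3. MC = 51 - 48Q + 9Q^2.
With P = $243 above the shutdown price, P = MC gives Q = 8.
At P = $1 < min AVC = $3, price no longer covers variable cost at any output, so the firm shuts down: Q = 0.

Output falls from 8 to 0 (the firm shuts down)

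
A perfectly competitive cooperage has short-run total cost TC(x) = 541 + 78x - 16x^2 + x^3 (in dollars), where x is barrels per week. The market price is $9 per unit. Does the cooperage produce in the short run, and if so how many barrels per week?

Shut down

Strip out fixed cost: VC = 78x - 16x^2 + x^3. Then AVC = 78 - 16x + x^2 and MC = 78 - 32x + 3x^2.
AVC is minimized where dAVC/dx = -16 + 2x = 0, at x = 8; min AVC = 78 - 16·8 + 8^2 = $14.
Since P = $9 < min AVC = $14, price fails to cover variable cost at any output.
Best response: produce nothing and absorb the $541 fixed cost.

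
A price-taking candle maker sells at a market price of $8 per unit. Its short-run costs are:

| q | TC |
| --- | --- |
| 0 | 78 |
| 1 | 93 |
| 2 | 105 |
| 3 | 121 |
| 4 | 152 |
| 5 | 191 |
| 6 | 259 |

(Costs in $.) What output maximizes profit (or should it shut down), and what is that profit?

Tabulate TR − TC: q=0: -78; q=1: -85; q=2: -89; q=3: -97; q=4: -120; q=5: -151; q=6: -211.
Profit is highest at q = 0. Equivalently, the lowest AVC in the table is 27/2 ≈ $13.50 at q = 2, and P = $8 falls below it — price never covers variable cost, so the firm shuts down and loses only its fixed cost.

q = 0 (shut down); profit = -$78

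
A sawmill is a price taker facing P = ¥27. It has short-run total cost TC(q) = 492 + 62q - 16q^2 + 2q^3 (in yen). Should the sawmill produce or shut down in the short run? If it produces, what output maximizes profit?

Strip out fixed cost: VC = 62q - 16q^2 + 2q^3. Then AVC = 62 - 16q + 2q^2 and MC = 62 - 32q + 6q^2.
The AVC parabola has its vertex at q = 16/4 = 4, where AVC = 62 - 16·4 + 2·4^2 = ¥30.
Since P = ¥27 < min AVC = ¥30, price fails to cover variable cost at any output.
The firm minimizes its loss by shutting down and losing only its fixed cost of ¥492.

Shut down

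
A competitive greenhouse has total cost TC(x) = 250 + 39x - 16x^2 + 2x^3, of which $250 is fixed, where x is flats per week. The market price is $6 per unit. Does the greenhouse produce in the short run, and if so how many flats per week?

Shut down

Strip out fixed cost: VC = 39x - 16x^2 + 2x^3. Then AVC = 39 - 16x + 2x^2 and MC = 39 - 32x + 6x^2.
AVC hits its minimum where MC = AVC, at x = 4, giving min AVC = 39 - 16·4 + 2·4^2 = $7.
With P < min AVC ($6 < $7), every unit sold adds to the loss.
Best response: produce nothing and absorb the $250 fixed cost.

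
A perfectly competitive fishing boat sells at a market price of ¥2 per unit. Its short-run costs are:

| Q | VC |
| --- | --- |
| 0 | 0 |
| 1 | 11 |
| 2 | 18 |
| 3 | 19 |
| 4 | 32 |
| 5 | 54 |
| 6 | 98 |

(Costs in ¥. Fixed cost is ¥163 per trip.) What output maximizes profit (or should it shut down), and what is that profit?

Compute π = P·Q − TC at each output: Q=0: -163; Q=1: -172; Q=2: -177; Q=3: -176; Q=4: -187; Q=5: -207; Q=6: -249.
Profit is highest at Q = 0. Equivalently, the lowest AVC in the table is 19/3 ≈ ¥6.33 at Q = 3, and P = ¥2 falls below it — price never covers variable cost, so the firm shuts down and loses only its fixed cost.

Q = 0 (shut down); profit = -¥163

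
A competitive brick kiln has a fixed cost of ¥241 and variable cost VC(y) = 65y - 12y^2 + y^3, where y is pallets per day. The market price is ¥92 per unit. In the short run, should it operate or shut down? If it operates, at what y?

Variable cost is VC = 65y - 12y^2 + y^3, so AVC = VC/y = 65 - 12y + y^2 and MC = dTC/dy = 65 - 24y + 3y^2.
The AVC parabola has its vertex at y = 12/2 = 6, where AVC = 65 - 12·6 + 6^2 = ¥29.
P = ¥92 exceeds min AVC = ¥29, so the firm stays open.
Solving P = MC: -27 - 24y + 3y^2 = 0 ⇒ y = -1 or 9. On the upward-sloping branch, y* = 9.
Check: AVC at y = 9 is ¥38 ≤ P, so revenue covers variable cost.
Profit = P·y − TC = 92·9 − 583 = ¥245.

Produce at y = 9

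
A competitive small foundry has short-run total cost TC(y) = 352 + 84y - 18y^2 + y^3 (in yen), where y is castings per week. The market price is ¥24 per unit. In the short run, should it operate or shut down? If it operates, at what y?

Produce at y = 10

From TC, MC = TC'(y) = 84 - 36y + 3y^2 and AVC = VC/y = 84 - 18y + y^2.
AVC hits its minimum where MC = AVC, at y = 9, giving min AVC = 84 - 18·9 + 9^2 = ¥3.
Because ¥24 ≥ ¥3, revenue can cover variable cost; the firm operates.
P = MC gives 60 - 36y + 3y^2 = 0, with roots 2 and 10. Take the larger (rising MC): y* = 10.
Check: AVC at y = 10 is ¥4 ≤ P, so revenue covers variable cost.
Profit = P·y − TC = 24·10 − 392 = -¥152, a loss, but smaller than the ¥352 fixed cost the firm would lose by shutting down.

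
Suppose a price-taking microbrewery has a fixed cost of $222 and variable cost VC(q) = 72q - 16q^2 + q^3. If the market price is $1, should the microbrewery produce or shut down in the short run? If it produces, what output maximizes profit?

Shut down

Strip out fixed cost: VC = 72q - 16q^2 + q^3. Then AVC = 72 - 16q + q^2 and MC = 72 - 32q + 3q^2.
AVC hits its minimum where MC = AVC, at q = 8, giving min AVC = 72 - 16·8 + 8^2 = $8.
Since P = $1 < min AVC = $8, price fails to cover variable cost at any output.
Best response: produce nothing and absorb the $222 fixed cost.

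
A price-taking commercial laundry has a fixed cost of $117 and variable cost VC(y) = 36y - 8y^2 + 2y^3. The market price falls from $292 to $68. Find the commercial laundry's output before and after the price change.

Output falls from 8 to 4

MC = 36 - 16y + 6y^2; the shutdown threshold is min AVC = $28 (at y = 2).
At P = $292 ≥ min AVC, set P = MC on the rising branch: y = 8.
At P = $68 ≥ min AVC, set P = MC: y = 4. The firm stays open but cuts output.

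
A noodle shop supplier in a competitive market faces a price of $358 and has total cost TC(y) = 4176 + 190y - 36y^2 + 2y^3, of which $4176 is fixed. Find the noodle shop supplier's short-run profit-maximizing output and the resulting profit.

Profit = -$256 at y = 14

AVC = 190 - 36y + 2y^2 has its minimum $28 at y = 9; price $358 clears that bar, so the firm operates.
With MC = 190 - 72y + 6y^2, P = MC on the upward-sloping part at y* = 14.
TR = 358·14 = 5012. TC = 4176 + 1092 = 5268. Profit = 5012 − 5268 = -$256.
That loss of $256 beats the $4176 the firm would lose by shutting down; producing recovers $3920 of fixed cost.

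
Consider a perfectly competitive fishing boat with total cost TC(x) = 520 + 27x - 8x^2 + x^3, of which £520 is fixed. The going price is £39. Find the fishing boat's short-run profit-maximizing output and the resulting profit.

Profit = -£376 at x = 6

AVC = 27 - 8x + x^2 has its minimum £11 at x = 4; price £39 clears that bar, so the firm operates.
MC = 27 - 16x + 3x^2. Setting P = MC and taking the root on the rising branch gives x* = 6.
TR = 39·6 = 234. TC = 520 + 90 = 610. Profit = 234 − 610 = -£376.
By producing, the firm covers all variable cost plus £144 of fixed cost; shutting down would lose the full £520.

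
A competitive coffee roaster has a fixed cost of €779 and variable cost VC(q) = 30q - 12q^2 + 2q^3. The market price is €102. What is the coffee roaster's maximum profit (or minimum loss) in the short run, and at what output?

AVC = 30 - 12q + 2q^2 has its minimum €12 at q = 3; price €102 clears that bar, so the firm operates.
With MC = 30 - 24q + 6q^2, P = MC on the upward-sloping part at q* = 6.
TR = 102·6 = 612. TC = 779 + 180 = 959. Profit = 612 − 959 = -€347.
That loss of €347 beats the €779 the firm would lose by shutting down; producing recovers €432 of fixed cost.

Profit = -€347 at q = 6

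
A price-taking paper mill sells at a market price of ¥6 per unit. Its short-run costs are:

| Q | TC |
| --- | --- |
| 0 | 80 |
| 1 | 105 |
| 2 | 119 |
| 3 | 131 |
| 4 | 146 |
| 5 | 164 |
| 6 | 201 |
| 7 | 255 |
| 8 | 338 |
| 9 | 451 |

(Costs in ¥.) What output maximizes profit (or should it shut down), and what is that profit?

Q = 0 (shut down); profit = -¥80

Profit at each row (π = 6Q − TC): Q=0: -80; Q=1: -99; Q=2: -107; Q=3: -113; Q=4: -122; Q=5: -134; Q=6: -165; Q=7: -213; Q=8: -290; Q=9: -397.
Profit is highest at Q = 0. Equivalently, the lowest AVC in the table is 66/4 ≈ ¥16.50 at Q = 4, and P = ¥6 falls below it — price never covers variable cost, so the firm shuts down and loses only its fixed cost.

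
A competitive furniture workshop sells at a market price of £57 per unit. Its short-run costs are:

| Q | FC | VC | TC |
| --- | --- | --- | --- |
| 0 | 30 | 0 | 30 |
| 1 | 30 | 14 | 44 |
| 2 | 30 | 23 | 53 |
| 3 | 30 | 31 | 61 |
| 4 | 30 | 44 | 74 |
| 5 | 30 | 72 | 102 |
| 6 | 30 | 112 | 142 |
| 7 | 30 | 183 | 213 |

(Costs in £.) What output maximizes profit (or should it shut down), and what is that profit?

Q = 6; profit = £200

Profit at each row (π = 57Q − TC): Q=0: -30; Q=1: 13; Q=2: 61; Q=3: 110; Q=4: 154; Q=5: 183; Q=6: 200; Q=7: 186.
Profit is maximized at Q = 6. AVC there is 112/6 = £18.67 ≤ P, so producing beats shutting down (which would give -£30).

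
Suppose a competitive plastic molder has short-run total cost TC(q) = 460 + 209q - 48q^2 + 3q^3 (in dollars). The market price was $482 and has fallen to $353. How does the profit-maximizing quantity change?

MC = 209 - 96q + 9q^2; the shutdown threshold is min AVC = $17 (at q = 8).
At P = $482 ≥ min AVC, set P = MC on the rising branch: q = 13.
At P = $353 ≥ min AVC, set P = MC: q = 12. The firm stays open but cuts output.

Output falls from 13 to 12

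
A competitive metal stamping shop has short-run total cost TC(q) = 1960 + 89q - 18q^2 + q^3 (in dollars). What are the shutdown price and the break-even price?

Shutdown price = $8; break-even price = $173

Shutdown price = min AVC. AVC = 89 - 18q + q^2, with vertex at q = 9 and minimum $8.
ATC = 1960/q + 89 - 18q + q^2. Setting dATC/dq = −1960/q^2 − 18 + 2q = 0 gives q = 14 (since 2·14^3 − 18·14^2 = 1960).
min ATC = 1960/14 + 89 − 18·14 + 14^2 = $173. That is the break-even price.
Between these two prices the firm operates at a loss; above $173 it earns a profit.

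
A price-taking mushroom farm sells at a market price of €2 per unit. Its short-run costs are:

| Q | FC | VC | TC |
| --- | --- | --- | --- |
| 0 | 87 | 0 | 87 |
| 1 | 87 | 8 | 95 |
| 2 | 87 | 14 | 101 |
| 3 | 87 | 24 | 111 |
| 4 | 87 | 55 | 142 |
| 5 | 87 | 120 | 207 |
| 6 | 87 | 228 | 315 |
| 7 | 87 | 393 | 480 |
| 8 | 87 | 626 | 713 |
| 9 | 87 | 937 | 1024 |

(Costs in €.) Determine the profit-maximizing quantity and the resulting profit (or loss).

Profit at each row (π = 2Q − TC): Q=0: -87; Q=1: -93; Q=2: -97; Q=3: -105; Q=4: -134; Q=5: -197; Q=6: -303; Q=7: -466; Q=8: -697; Q=9: -1006.
Profit is highest at Q = 0. Equivalently, the lowest AVC in the table is 14/2 ≈ €7 at Q = 2, and P = €2 falls below it — price never covers variable cost, so the firm shuts down and loses only its fixed cost.

Q = 0 (shut down); profit = -€87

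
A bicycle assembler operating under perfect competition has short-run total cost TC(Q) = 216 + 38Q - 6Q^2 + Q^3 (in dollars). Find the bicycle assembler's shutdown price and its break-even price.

Shutdown price = $29; break-even price = $74

Shutdown price = min AVC. AVC = 38 - 6Q + Q^2, with vertex at Q = 3 and minimum $29.
ATC = 216/Q + 38 - 6Q + Q^2. Setting dATC/dQ = −216/Q^2 − 6 + 2Q = 0 gives Q = 6 (since 2·6^3 − 6·6^2 = 216).
min ATC = 216/6 + 38 − 6·6 + 6^2 = $74. That is the break-even price.
Between these two prices the firm operates at a loss; above $74 it earns a profit.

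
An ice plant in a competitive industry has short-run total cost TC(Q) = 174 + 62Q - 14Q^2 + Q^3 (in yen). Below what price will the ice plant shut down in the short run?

The shutdown price is the minimum of AVC. VC = 62Q - 14Q^2 + Q^3, so AVC = 62 - 14Q + Q^2.
At the minimum of AVC, MC = AVC. MC = 62 - 28Q + 3Q^2; setting MC = AVC gives 2Q^2 - 14Q = 0, so Q = 7. min AVC = 13.
For P < ¥13 the firm produces nothing.

¥13 per unit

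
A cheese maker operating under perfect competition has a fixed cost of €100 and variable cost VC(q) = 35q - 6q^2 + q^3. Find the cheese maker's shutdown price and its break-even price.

AVC = 35 - 6q + q^2; minimized at q = 3, giving min AVC = €26. That is the shutdown price.
ATC = 100/q + 35 - 6q + q^2. Setting dATC/dq = −100/q^2 − 6 + 2q = 0 gives q = 5 (since 2·5^3 − 6·5^2 = 100).
min ATC = 100/5 + 35 − 6·5 + 5^2 = €50. That is the break-even price.
Between these two prices the firm operates at a loss; above €50 it earns a profit.

Shutdown price = €26; break-even price = €50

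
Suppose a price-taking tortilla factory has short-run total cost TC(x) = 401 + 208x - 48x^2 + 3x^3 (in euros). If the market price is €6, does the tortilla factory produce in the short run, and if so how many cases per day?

Shut down

Variable cost is VC = 208x - 48x^2 + 3x^3, so AVC = VC/x = 208 - 48x + 3x^2 and MC = dTC/dx = 208 - 96x + 9x^2.
The AVC parabola has its vertex at x = 48/6 = 8, where AVC = 208 - 48·8 + 3·8^2 = €16.
P = €6 lies below min AVC = €16; no output level covers variable cost.
Shutting down limits the loss to fixed cost, €401.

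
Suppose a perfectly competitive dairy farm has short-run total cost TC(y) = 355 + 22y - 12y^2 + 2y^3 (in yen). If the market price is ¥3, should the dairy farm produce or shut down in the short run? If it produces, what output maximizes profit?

Shut down

Strip out fixed cost: VC = 22y - 12y^2 + 2y^3. Then AVC = 22 - 12y + 2y^2 and MC = 22 - 24y + 6y^2.
The AVC parabola has its vertex at y = 12/4 = 3, where AVC = 22 - 12·3 + 2·3^2 = ¥4.
P = ¥3 lies below min AVC = ¥4; no output level covers variable cost.
Best response: produce nothing and absorb the ¥355 fixed cost.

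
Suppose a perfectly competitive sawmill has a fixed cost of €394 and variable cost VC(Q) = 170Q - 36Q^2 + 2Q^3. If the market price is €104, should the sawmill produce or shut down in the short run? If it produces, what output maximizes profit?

Strip out fixed cost: VC = 170Q - 36Q^2 + 2Q^3. Then AVC = 170 - 36Q + 2Q^2 and MC = 170 - 72Q + 6Q^2.
AVC is minimized where dAVC/dQ = -36 + 4Q = 0, at Q = 9; min AVC = 170 - 36·9 + 2·9^2 = €8.
Because €104 ≥ €8, revenue can cover variable cost; the firm operates.
Solving P = MC: 66 - 72Q + 6Q^2 = 0 ⇒ Q = 1 or 11. On the upward-sloping branch, Q* = 11.
Check: AVC at Q = 11 is €16 ≤ P, so revenue covers variable cost.
Profit = P·Q − TC = 104·11 − 570 = €574.

Produce at Q = 11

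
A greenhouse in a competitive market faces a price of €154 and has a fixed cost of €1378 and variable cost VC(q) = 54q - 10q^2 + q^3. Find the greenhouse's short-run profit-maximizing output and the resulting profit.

AVC = 54 - 10q + q^2; min AVC = €29 at q = 5. Since P = €154 ≥ min AVC, the firm produces.
MC = 54 - 20q + 3q^2. Setting P = MC and taking the root on the rising branch gives q* = 10.
TR = 154·10 = 1540. TC = 1378 + 540 = 1918. Profit = 1540 − 1918 = -€378.
Shutting down would mean losing the fixed cost of €1378, so operating at a loss of €378 is better by €1000.

Profit = -€378 at q = 10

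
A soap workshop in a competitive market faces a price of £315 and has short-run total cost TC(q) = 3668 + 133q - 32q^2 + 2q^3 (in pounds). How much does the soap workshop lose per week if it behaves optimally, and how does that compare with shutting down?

Profit = -£288 at q = 13

AVC = 133 - 32q + 2q^2; min AVC = £5 at q = 8. Since P = £315 ≥ min AVC, the firm produces.
MC = 133 - 64q + 6q^2. Setting P = MC and taking the root on the rising branch gives q* = 13.
TR = 315·13 = 4095. TC = 3668 + 715 = 4383. Profit = 4095 − 4383 = -£288.
Shutting down would mean losing the fixed cost of £3668, so operating at a loss of £288 is better by £3380.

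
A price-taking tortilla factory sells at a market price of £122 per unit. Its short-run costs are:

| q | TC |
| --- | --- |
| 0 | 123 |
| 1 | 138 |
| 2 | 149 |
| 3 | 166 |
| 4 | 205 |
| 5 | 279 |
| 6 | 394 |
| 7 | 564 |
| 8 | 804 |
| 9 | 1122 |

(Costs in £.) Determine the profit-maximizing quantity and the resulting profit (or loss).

q = 6; profit = £338

Compute π = P·q − TC at each output: q=0: -123; q=1: -16; q=2: 95; q=3: 200; q=4: 283; q=5: 331; q=6: 338; q=7: 290; q=8: 172; q=9: -24.
Profit is maximized at q = 6. AVC there is 271/6 = £45.17 ≤ P, so producing beats shutting down (which would give -£123).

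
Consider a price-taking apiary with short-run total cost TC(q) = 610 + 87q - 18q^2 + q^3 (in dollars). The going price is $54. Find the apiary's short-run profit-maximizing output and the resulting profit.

AVC = 87 - 18q + q^2 has its minimum $6 at q = 9; price $54 clears that bar, so the firm operates.
MC = 87 - 36q + 3q^2. Setting P = MC and taking the root on the rising branch gives q* = 11.
TR = 54·11 = 594. TC = 610 + 110 = 720. Profit = 594 − 720 = -$126.
By producing, the firm covers all variable cost plus $484 of fixed cost; shutting down would lose the full $610.

Profit = -$126 at q = 11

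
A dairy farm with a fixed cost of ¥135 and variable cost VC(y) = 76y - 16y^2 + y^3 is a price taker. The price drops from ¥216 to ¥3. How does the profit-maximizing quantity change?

Output falls from 14 to 0 (the firm shuts down)

AVC = 76 - 16y + y^2, minimized at y = 8 where min AVC = ¥12. MC = 76 - 32y + 3y^2.
At P = ¥216 ≥ min AVC, set P = MC on the rising branch: y = 14.
At P = ¥3 < min AVC = ¥12, price no longer covers variable cost at any output, so the firm shuts down: y = 0.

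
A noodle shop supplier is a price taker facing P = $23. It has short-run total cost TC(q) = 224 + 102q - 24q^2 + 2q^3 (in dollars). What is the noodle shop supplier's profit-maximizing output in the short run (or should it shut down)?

Shut down

Variable cost is VC = 102q - 24q^2 + 2q^3, so AVC = VC/q = 102 - 24q + 2q^2 and MC = dTC/dq = 102 - 48q + 6q^2.
AVC is minimized where dAVC/dq = -24 + 4q = 0, at q = 6; min AVC = 102 - 24·6 + 2·6^2 = $30.
P = $23 lies below min AVC = $30; no output level covers variable cost.
The firm minimizes its loss by shutting down and losing only its fixed cost of $224.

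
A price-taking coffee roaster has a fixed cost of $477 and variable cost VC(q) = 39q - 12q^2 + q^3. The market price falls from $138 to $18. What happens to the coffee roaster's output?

Output falls from 11 to 7

AVC = 39 - 12q + q^2, minimized at q = 6 where min AVC = $3. MC = 39 - 24q + 3q^2.
With P = $138 above the shutdown price, P = MC gives q = 11.
At P = $18 ≥ min AVC, set P = MC: q = 7. The firm stays open but cuts output.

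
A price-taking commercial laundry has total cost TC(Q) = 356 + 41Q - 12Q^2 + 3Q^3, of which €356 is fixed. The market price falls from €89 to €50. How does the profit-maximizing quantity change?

Output falls from 4 to 3

MC = 41 - 24Q + 9Q^2; the shutdown threshold is min AVC = €29 (at Q = 2).
At P = €89 ≥ min AVC, set P = MC on the rising branch: Q = 4.
At P = €50 ≥ min AVC, set P = MC: Q = 3. The firm stays open but cuts output.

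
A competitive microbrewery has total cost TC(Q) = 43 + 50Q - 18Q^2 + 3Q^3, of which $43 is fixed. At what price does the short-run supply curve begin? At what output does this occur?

$23 per unit, at Q = 3

The shutdown price is the minimum of AVC. VC = 50Q - 18Q^2 + 3Q^3, so AVC = 50 - 18Q + 3Q^2.
At the minimum of AVC, MC = AVC. MC = 50 - 36Q + 9Q^2; setting MC = AVC gives 6Q^2 - 18Q = 0, so Q = 3. min AVC = 23.
For P < $23 the firm produces nothing.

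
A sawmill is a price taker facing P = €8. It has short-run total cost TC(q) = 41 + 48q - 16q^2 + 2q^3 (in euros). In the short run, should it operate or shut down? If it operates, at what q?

Shut down

Strip out fixed cost: VC = 48q - 16q^2 + 2q^3. Then AVC = 48 - 16q + 2q^2 and MC = 48 - 32q + 6q^2.
The AVC parabola has its vertex at q = 16/4 = 4, where AVC = 48 - 16·4 + 2·4^2 = €16.
P = €8 lies below min AVC = €16; no output level covers variable cost.
Best response: produce nothing and absorb the €41 fixed cost.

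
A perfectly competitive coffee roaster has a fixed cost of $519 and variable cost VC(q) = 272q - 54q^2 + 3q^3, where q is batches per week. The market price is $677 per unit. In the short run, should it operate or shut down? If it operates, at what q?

From TC, MC = TC'(q) = 272 - 108q + 9q^2 and AVC = VC/q = 272 - 54q + 3q^2.
The AVC parabola has its vertex at q = 54/6 = 9, where AVC = 272 - 54·9 + 3·9^2 = $29.
P = $677 exceeds min AVC = $29, so the firm stays open.
P = MC gives -405 - 108q + 9q^2 = 0, with roots -3 and 15. Take the larger (rising MC): q* = 15.
Check: AVC at q = 15 is $137 ≤ P, so revenue covers variable cost.
Profit = P·q − TC = 677·15 − 2574 = $7581.

Produce at q = 15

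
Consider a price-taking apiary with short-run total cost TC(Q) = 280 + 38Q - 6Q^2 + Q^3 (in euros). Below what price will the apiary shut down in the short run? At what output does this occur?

€29 per unit, at Q = 3

The firm shuts down when price falls below the minimum of average variable cost. AVC = VC/Q = 38 - 6Q + Q^2.
At the minimum of AVC, MC = AVC. MC = 38 - 12Q + 3Q^2; setting MC = AVC gives 2Q^2 - 6Q = 0, so Q = 3. min AVC = 29.
The firm shuts down for any P below €29.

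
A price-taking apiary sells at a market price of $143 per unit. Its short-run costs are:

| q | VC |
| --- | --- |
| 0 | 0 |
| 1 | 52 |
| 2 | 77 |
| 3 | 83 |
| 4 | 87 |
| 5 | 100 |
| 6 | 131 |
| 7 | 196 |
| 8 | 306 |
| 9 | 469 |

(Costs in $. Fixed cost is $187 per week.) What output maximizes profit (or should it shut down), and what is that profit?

q = 8; profit = $651

Profit at each row (π = 143q − TC): q=0: -187; q=1: -96; q=2: 22; q=3: 159; q=4: 298; q=5: 428; q=6: 540; q=7: 618; q=8: 651; q=9: 631.
Profit is maximized at q = 8. AVC there is 306/8 = $38.25 ≤ P, so producing beats shutting down (which would give -$187).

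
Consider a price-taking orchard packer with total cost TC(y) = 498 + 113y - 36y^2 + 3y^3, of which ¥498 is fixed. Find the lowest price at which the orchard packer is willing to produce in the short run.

¥5 per unit

The shutdown price is the minimum of AVC. VC = 113y - 36y^2 + 3y^3, so AVC = 113 - 36y + 3y^2.
At the minimum of AVC, MC = AVC. MC = 113 - 72y + 9y^2; setting MC = AVC gives 6y^2 - 36y = 0, so y = 6. min AVC = 5.
So the shutdown price is ¥5.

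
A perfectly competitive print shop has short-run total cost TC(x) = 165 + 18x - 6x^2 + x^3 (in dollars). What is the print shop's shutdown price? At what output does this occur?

$9 per unit, at x = 3

The shutdown price is the minimum of AVC. VC = 18x - 6x^2 + x^3, so AVC = 18 - 6x + x^2.
dAVC/dx = -6 + 2x = 0 gives x = 3. min AVC = 18 - 6·3 + 3^2 = 9.
So the shutdown price is $9.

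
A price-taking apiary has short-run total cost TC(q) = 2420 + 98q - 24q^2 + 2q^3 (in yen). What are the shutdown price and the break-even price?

AVC = 98 - 24q + 2q^2; minimized at q = 6, giving min AVC = ¥26. That is the shutdown price.
ATC = 2420/q + 98 - 24q + 2q^2. Setting dATC/dq = −2420/q^2 − 24 + 4q = 0 gives q = 11 (since 4·11^3 − 24·11^2 = 2420).
min ATC = 2420/11 + 98 − 24·11 + 2·11^2 = ¥296. That is the break-even price.
For ¥26 ≤ P < ¥296 the firm produces at a loss; below ¥26 it shuts down.

Shutdown price = ¥26; break-even price = ¥296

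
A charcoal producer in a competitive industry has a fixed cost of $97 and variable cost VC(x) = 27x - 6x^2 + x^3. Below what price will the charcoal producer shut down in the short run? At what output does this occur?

$18 per unit, at x = 3

Short-run supply begins at min AVC. From VC = 27x - 6x^2 + x^3, AVC = 27 - 6x + x^2.
At the minimum of AVC, MC = AVC. MC = 27 - 12x + 3x^2; setting MC = AVC gives 2x^2 - 6x = 0, so x = 3. min AVC = 18.
For P < $18 the firm produces nothing.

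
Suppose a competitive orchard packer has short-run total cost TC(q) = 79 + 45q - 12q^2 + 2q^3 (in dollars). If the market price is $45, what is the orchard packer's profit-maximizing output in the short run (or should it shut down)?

Produce at q = 4

Variable cost is VC = 45q - 12q^2 + 2q^3, so AVC = VC/q = 45 - 12q + 2q^2 and MC = dTC/dq = 45 - 24q + 6q^2.
The AVC parabola has its vertex at q = 12/4 = 3, where AVC = 45 - 12·3 + 2·3^2 = $27.
Because $45 ≥ $27, revenue can cover variable cost; the firm operates.
Solving P = MC: -24q + 6q^2 = 0 ⇒ q = 0 or 4. On the upward-sloping branch, q* = 4.
Check: AVC at q = 4 is $29 ≤ P, so revenue covers variable cost.
Profit = P·q − TC = 45·4 − 195 = -$15, a loss, but smaller than the $79 fixed cost the firm would lose by shutting down.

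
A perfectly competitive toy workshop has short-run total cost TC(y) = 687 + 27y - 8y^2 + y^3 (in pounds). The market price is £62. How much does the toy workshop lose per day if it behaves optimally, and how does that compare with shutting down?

AVC = 27 - 8y + y^2 has its minimum £11 at y = 4; price £62 clears that bar, so the firm operates.
MC = 27 - 16y + 3y^2. Setting P = MC and taking the root on the rising branch gives y* = 7.
TR = 62·7 = 434. TC = 687 + 140 = 827. Profit = 434 − 827 = -£393.
That loss of £393 beats the £687 the firm would lose by shutting down; producing recovers £294 of fixed cost.

Profit = -£393 at y = 7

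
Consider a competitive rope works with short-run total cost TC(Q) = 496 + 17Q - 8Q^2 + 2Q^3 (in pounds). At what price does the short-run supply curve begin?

Short-run supply begins at min AVC. From VC = 17Q - 8Q^2 + 2Q^3, AVC = 17 - 8Q + 2Q^2.
At the minimum of AVC, MC = AVC. MC = 17 - 16Q + 6Q^2; setting MC = AVC gives 4Q^2 - 8Q = 0, so Q = 2. min AVC = 9.
So the shutdown price is £9.

£9 per unit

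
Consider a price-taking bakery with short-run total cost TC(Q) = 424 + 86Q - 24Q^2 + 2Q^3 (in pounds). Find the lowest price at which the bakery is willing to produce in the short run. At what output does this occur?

£14 per unit, at Q = 6

Short-run supply begins at min AVC. From VC = 86Q - 24Q^2 + 2Q^3, AVC = 86 - 24Q + 2Q^2.
dAVC/dQ = -24 + 4Q = 0 gives Q = 6. min AVC = 86 - 24·6 + 2·6^2 = 14.
So the shutdown price is £14.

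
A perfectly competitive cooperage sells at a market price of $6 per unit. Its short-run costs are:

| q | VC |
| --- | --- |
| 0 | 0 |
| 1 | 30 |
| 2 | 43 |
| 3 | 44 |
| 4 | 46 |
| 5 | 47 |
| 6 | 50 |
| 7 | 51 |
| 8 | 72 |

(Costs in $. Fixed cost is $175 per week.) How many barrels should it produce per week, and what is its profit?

q = 0 (shut down); profit = -$175

Profit at each row (π = 6q − TC): q=0: -175; q=1: -199; q=2: -206; q=3: -201; q=4: -197; q=5: -192; q=6: -189; q=7: -184; q=8: -199.
Profit is highest at q = 0. Equivalently, the lowest AVC in the table is 51/7 ≈ $7.29 at q = 7, and P = $6 falls below it — price never covers variable cost, so the firm shuts down and loses only its fixed cost.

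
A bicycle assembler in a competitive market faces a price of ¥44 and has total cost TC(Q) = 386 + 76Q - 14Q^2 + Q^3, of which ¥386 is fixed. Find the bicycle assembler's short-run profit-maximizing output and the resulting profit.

AVC = 76 - 14Q + Q^2 has its minimum ¥27 at Q = 7; price ¥44 clears that bar, so the firm operates.
MC = 76 - 28Q + 3Q^2. Setting P = MC and taking the root on the rising branch gives Q* = 8.
TR = 44·8 = 352. TC = 386 + 224 = 610. Profit = 352 − 610 = -¥258.
That loss of ¥258 beats the ¥386 the firm would lose by shutting down; producing recovers ¥128 of fixed cost.

Profit = -¥258 at Q = 8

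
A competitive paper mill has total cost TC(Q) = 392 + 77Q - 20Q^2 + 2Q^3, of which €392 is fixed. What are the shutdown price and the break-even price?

Shutdown price = €27; break-even price = €91

AVC = 77 - 20Q + 2Q^2; minimized at Q = 5, giving min AVC = €27. That is the shutdown price.
ATC = 392/Q + 77 - 20Q + 2Q^2. Setting dATC/dQ = −392/Q^2 − 20 + 4Q = 0 gives Q = 7 (since 4·7^3 − 20·7^2 = 392).
min ATC = 392/7 + 77 − 20·7 + 2·7^2 = €91. That is the break-even price.
Between these two prices the firm operates at a loss; above €91 it earns a profit.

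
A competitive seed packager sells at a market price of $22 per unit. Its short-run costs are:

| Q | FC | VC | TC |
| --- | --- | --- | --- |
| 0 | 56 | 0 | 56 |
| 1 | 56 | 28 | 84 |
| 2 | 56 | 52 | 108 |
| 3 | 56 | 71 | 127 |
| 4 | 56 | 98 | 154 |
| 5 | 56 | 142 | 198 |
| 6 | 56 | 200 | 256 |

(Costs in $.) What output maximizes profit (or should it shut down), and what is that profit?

Q = 0 (shut down); profit = -$56

Tabulate TR − TC: Q=0: -56; Q=1: -62; Q=2: -64; Q=3: -61; Q=4: -66; Q=5: -88; Q=6: -124.
Profit is highest at Q = 0. Equivalently, the lowest AVC in the table is 71/3 ≈ $23.67 at Q = 3, and P = $22 falls below it — price never covers variable cost, so the firm shuts down and loses only its fixed cost.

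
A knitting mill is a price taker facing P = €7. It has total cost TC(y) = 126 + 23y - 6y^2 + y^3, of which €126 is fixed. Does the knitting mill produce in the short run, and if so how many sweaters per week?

From TC, MC = TC'(y) = 23 - 12y + 3y^2 and AVC = VC/y = 23 - 6y + y^2.
AVC hits its minimum where MC = AVC, at y = 3, giving min AVC = 23 - 6·3 + 3^2 = €14.
Since P = €7 < min AVC = €14, price fails to cover variable cost at any output.
The firm minimizes its loss by shutting down and losing only its fixed cost of €126.

Shut down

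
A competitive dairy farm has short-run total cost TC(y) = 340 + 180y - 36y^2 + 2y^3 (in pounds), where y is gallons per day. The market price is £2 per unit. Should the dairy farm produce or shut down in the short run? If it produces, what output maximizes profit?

Strip out fixed cost: VC = 180y - 36y^2 + 2y^3. Then AVC = 180 - 36y + 2y^2 and MC = 180 - 72y + 6y^2.
AVC hits its minimum where MC = AVC, at y = 9, giving min AVC = 180 - 36·9 + 2·9^2 = £18.
P = £2 lies below min AVC = £18; no output level covers variable cost.
Best response: produce nothing and absorb the £340 fixed cost.

Shut down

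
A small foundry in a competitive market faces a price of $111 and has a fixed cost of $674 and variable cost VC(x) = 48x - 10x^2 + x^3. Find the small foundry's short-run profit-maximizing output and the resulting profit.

Profit = -$26 at x = 9

AVC = 48 - 10x + x^2; min AVC = $23 at x = 5. Since P = $111 ≥ min AVC, the firm produces.
MC = 48 - 20x + 3x^2. Setting P = MC and taking the root on the rising branch gives x* = 9.
TR = 111·9 = 999. TC = 674 + 351 = 1025. Profit = 999 − 1025 = -$26.
That loss of $26 beats the $674 the firm would lose by shutting down; producing recovers $648 of fixed cost.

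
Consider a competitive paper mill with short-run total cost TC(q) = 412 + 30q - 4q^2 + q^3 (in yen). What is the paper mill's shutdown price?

The shutdown price is the minimum of AVC. VC = 30q - 4q^2 + q^3, so AVC = 30 - 4q + q^2.
At the minimum of AVC, MC = AVC. MC = 30 - 8q + 3q^2; setting MC = AVC gives 2q^2 - 4q = 0, so q = 2. min AVC = 26.
So the shutdown price is ¥26.

¥26 per unit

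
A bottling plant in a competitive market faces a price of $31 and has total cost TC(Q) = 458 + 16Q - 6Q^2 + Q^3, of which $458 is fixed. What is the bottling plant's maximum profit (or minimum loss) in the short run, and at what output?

Profit = -$358 at Q = 5

AVC = 16 - 6Q + Q^2; min AVC = $7 at Q = 3. Since P = $31 ≥ min AVC, the firm produces.
MC = 16 - 12Q + 3Q^2. Setting P = MC and taking the root on the rising branch gives Q* = 5.
TR = 31·5 = 155. TC = 458 + 55 = 513. Profit = 155 − 513 = -$358.
Shutting down would mean losing the fixed cost of $458, so operating at a loss of $358 is better by $100.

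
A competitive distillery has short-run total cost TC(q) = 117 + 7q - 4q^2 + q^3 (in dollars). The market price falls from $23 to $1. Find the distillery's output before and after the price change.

MC = 7 - 8q + 3q^2; the shutdown threshold is min AVC = $3 (at q = 2).
With P = $23 above the shutdown price, P = MC gives q = 4.
At P = $1 < min AVC = $3, price no longer covers variable cost at any output, so the firm shuts down: q = 0.

Output falls from 4 to 0 (the firm shuts down)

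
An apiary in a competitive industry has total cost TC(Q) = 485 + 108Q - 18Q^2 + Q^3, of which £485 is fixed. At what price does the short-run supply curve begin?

£27 per unit

The firm shuts down when price falls below the minimum of average variable cost. AVC = VC/Q = 108 - 18Q + Q^2.
dAVC/dQ = -18 + 2Q = 0 gives Q = 9. min AVC = 108 - 18·9 + 9^2 = 27.
So the shutdown price is £27.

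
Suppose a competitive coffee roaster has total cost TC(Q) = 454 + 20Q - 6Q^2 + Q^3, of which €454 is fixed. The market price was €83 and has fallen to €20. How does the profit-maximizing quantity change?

AVC = 20 - 6Q + Q^2, minimized at Q = 3 where min AVC = €11. MC = 20 - 12Q + 3Q^2.
At P = €83 ≥ min AVC, set P = MC on the rising branch: Q = 7.
At P = €20 ≥ min AVC, set P = MC: Q = 4. The firm stays open but cuts output.

Output falls from 7 to 4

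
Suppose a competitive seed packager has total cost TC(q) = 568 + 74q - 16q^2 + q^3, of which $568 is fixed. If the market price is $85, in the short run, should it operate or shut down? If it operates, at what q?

Produce at q = 11

From TC, MC = TC'(q) = 74 - 32q + 3q^2 and AVC = VC/q = 74 - 16q + q^2.
AVC is minimized where dAVC/dq = -16 + 2q = 0, at q = 8; min AVC = 74 - 16·8 + 8^2 = $10.
Because $85 ≥ $10, revenue can cover variable cost; the firm operates.
Solving P = MC: -11 - 32q + 3q^2 = 0 ⇒ q = -1/3 or 11. On the upward-sloping branch, q* = 11.
Check: AVC at q = 11 is $19 ≤ P, so revenue covers variable cost.
Profit = P·q − TC = 85·11 − 777 = $158.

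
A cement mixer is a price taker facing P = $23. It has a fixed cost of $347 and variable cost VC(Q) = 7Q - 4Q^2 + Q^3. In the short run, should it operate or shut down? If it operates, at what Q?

From TC, MC = TC'(Q) = 7 - 8Q + 3Q^2 and AVC = VC/Q = 7 - 4Q + Q^2.
AVC is minimized where dAVC/dQ = -4 + 2Q = 0, at Q = 2; min AVC = 7 - 4·2 + 2^2 = $3.
Since P = $23 ≥ min AVC = $3, price covers variable cost and the firm should produce.
P = MC gives -16 - 8Q + 3Q^2 = 0, with roots -4/3 and 4. Take the larger (rising MC): Q* = 4.
Check: AVC at Q = 4 is $7 ≤ P, so revenue covers variable cost.
Profit = P·Q − TC = 23·4 − 375 = -$283, a loss, but smaller than the $347 fixed cost the firm would lose by shutting down.

Produce at Q = 4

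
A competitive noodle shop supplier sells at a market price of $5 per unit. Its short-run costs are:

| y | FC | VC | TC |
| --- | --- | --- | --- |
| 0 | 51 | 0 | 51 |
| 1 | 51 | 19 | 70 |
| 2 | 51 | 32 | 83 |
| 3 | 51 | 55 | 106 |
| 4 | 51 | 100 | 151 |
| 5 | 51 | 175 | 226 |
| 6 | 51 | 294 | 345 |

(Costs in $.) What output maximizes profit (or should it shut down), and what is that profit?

Compute π = P·y − TC at each output: y=0: -51; y=1: -65; y=2: -73; y=3: -91; y=4: -131; y=5: -201; y=6: -315.
Profit is highest at y = 0. Equivalently, the lowest AVC in the table is 32/2 ≈ $16 at y = 2, and P = $5 falls below it — price never covers variable cost, so the firm shuts down and loses only its fixed cost.

y = 0 (shut down); profit = -$51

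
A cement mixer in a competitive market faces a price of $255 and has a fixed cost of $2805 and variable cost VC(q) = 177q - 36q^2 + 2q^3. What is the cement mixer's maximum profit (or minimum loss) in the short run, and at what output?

AVC = 177 - 36q + 2q^2; min AVC = $15 at q = 9. Since P = $255 ≥ min AVC, the firm produces.
MC = 177 - 72q + 6q^2. Setting P = MC and taking the root on the rising branch gives q* = 13.
TR = 255·13 = 3315. TC = 2805 + 611 = 3416. Profit = 3315 − 3416 = -$101.
Shutting down would mean losing the fixed cost of $2805, so operating at a loss of $101 is better by $2704.

Profit = -$101 at q = 13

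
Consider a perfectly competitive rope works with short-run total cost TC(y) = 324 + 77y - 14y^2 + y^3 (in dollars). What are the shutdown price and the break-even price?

Shutdown price = min AVC. AVC = 77 - 14y + y^2, with vertex at y = 7 and minimum $28.
ATC = 324/y + 77 - 14y + y^2. Setting dATC/dy = −324/y^2 − 14 + 2y = 0 gives y = 9 (since 2·9^3 − 14·9^2 = 324).
min ATC = 324/9 + 77 − 14·9 + 9^2 = $68. That is the break-even price.
For $28 ≤ P < $68 the firm produces at a loss; below $28 it shuts down.

Shutdown price = $28; break-even price = $68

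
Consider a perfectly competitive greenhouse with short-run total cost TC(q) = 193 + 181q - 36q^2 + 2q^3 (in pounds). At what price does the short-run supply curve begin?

The firm shuts down when price falls below the minimum of average variable cost. AVC = VC/q = 181 - 36q + 2q^2.
At the minimum of AVC, MC = AVC. MC = 181 - 72q + 6q^2; setting MC = AVC gives 4q^2 - 36q = 0, so q = 9. min AVC = 19.
The firm shuts down for any P below £19.

£19 per unit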